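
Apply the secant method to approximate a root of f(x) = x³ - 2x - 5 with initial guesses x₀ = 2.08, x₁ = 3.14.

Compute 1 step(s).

f(x) = x³ - 2x - 5
x₀ = 2.08, x₁ = 3.14

Secant formula: x_{n+1} = x_n - f(x_n)(x_n - x_{n-1})/(f(x_n) - f(x_{n-1}))

Iteration 1:
  f(2.080000) = -0.161088
  f(3.140000) = 19.679144
  x_2 = 3.140000 - 19.679144×(3.140000 - 2.080000)/(19.679144 - (-0.161088))
       = 2.088606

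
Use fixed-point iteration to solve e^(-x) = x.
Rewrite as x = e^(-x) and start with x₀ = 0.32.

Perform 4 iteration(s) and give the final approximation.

Equation: e^(-x) = x
Fixed-point form: x = e^(-x)
x₀ = 0.32

x_1 = g(0.320000) = 0.726149
x_2 = g(0.726149) = 0.483768
x_3 = g(0.483768) = 0.616456
x_4 = g(0.616456) = 0.539854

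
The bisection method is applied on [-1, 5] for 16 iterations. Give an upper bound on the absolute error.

Bisection error bound: |error| ≤ (b-a)/2^n
|error| ≤ (5 - (-1))/2^16 = 6/2^16
|error| ≤ 0.0000915527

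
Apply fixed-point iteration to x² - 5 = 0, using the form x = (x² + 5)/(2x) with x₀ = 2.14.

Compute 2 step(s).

Equation: x² - 5 = 0
Fixed-point form: x = (x² + 5)/(2x)
x₀ = 2.14

x_1 = g(2.140000) = 2.238224
x_2 = g(2.238224) = 2.236069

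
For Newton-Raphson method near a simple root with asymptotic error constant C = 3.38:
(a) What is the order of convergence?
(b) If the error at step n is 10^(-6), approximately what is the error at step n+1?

(a) Newton-Raphson has quadratic (order 2) convergence near simple roots.
    This means |e_{n+1}| ≈ C|e_n|².

(b) With |e_n| = 10^(-6) and C = 3.38:
    |e_{n+1}| ≈ 3.38 × (10^(-6))² = 3.38 × 10^(-12)

(a) 2 (quadratic); (b) |e_{n+1}| ≈ 3.380e-12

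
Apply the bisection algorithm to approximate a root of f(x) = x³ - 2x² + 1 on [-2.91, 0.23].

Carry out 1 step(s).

f(x) = x³ - 2x² + 1
Initial interval: [-2.91, 0.23]

Iteration 1:
  c_1 = (-2.910000 + 0.230000)/2 = -1.340000
  f(c_1) = f(-1.340000) = -4.997304
  f(a) × f(c) ≥ 0, new interval: [-1.340000, 0.230000]

After 1 iteration(s), the approximation is c_1 = -1.340000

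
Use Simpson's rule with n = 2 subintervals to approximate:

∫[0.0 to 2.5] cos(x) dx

f(x) = cos(x)
a = 0.0, b = 2.5, n = 2
h = (b - a)/n = 1.250000

Simpson's rule: (h/3)[f(x₀) + 4f(x₁) + 2f(x₂) + ... + f(xₙ)]

x_0 = 0.0000, f(x_0) = 1.000000, coefficient = 1
x_1 = 1.2500, f(x_1) = 0.315322, coefficient = 4
x_2 = 2.5000, f(x_2) = -0.801144, coefficient = 1

I ≈ (1.250000/3) × 1.460146 = 0.608394
Exact value: 0.598472
Error: 0.009922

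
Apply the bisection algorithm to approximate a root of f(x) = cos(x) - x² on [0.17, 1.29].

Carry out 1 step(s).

f(x) = cos(x) - x²
Initial interval: [0.17, 1.29]

Iteration 1:
  c_1 = (0.170000 + 1.290000)/2 = 0.730000
  f(c_1) = f(0.730000) = 0.212274
  f(a) × f(c) ≥ 0, new interval: [0.730000, 1.290000]

After 1 iteration(s), the approximation is c_1 = 0.730000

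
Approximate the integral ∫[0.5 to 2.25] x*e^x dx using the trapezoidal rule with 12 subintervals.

f(x) = x*e^x
a = 0.5, b = 2.25, n = 12
h = (b - a)/n = 0.145833

Trapezoidal rule: (h/2)[f(x₀) + 2f(x₁) + 2f(x₂) + ... + f(xₙ)]

x_0 = 0.5000, f(x_0) = 0.824361, coefficient = 1
x_1 = 0.6458, f(x_1) = 1.231976, coefficient = 2
x_2 = 0.7917, f(x_2) = 1.747265, coefficient = 2
x_3 = 0.9375, f(x_3) = 2.393990, coefficient = 2
x_4 = 1.0833, f(x_4) = 3.200721, coefficient = 2
x_5 = 1.2292, f(x_5) = 4.201758, coefficient = 2
x_6 = 1.3750, f(x_6) = 5.438230, coefficient = 2
x_7 = 1.5208, f(x_7) = 6.959390, coefficient = 2
x_8 = 1.6667, f(x_8) = 8.824150, coefficient = 2
x_9 = 1.8125, f(x_9) = 11.102909, coefficient = 2
x_10 = 1.9583, f(x_10) = 13.879697, coefficient = 2
x_11 = 2.1042, f(x_11) = 17.254728, coefficient = 2
x_12 = 2.2500, f(x_12) = 21.347406, coefficient = 1

I ≈ (0.145833/2) × 174.641394 = 12.734268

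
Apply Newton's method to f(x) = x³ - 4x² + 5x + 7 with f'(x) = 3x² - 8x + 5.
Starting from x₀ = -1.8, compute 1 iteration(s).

f(x) = x³ - 4x² + 5x + 7
f'(x) = 3x² - 8x + 5
x₀ = -1.8

Newton-Raphson formula: x_{n+1} = x_n - f(x_n)/f'(x_n)

Iteration 1:
  f(-1.800000) = -20.792000
  f'(-1.800000) = 29.120000
  x_1 = -1.800000 - (-20.792000)/29.120000 = -1.085989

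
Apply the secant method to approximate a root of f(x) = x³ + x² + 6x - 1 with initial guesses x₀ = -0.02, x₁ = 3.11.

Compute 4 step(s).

f(x) = x³ + x² + 6x - 1
x₀ = -0.02, x₁ = 3.11

Secant formula: x_{n+1} = x_n - f(x_n)(x_n - x_{n-1})/(f(x_n) - f(x_{n-1}))

Iteration 1:
  f(-0.020000) = -1.119608
  f(3.110000) = 57.412331
  x_2 = 3.110000 - 57.412331×(3.110000 - (-0.020000))/(57.412331 - (-1.119608))
       = 0.039871
Iteration 2:
  f(3.110000) = 57.412331
  f(0.039871) = -0.759120
  x_3 = 0.039871 - (-0.759120)×(0.039871 - 3.110000)/(-0.759120 - 57.412331)
       = 0.079935
Iteration 3:
  f(0.039871) = -0.759120
  f(0.079935) = -0.513487
  x_4 = 0.079935 - (-0.513487)×(0.079935 - 0.039871)/(-0.513487 - (-0.759120))
       = 0.163688
Iteration 4:
  f(0.079935) = -0.513487
  f(0.163688) = 0.013310
  x_5 = 0.163688 - 0.013310×(0.163688 - 0.079935)/(0.013310 - (-0.513487))
       = 0.161572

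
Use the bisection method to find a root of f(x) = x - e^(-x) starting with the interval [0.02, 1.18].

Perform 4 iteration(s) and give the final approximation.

f(x) = x - e^(-x)
Initial interval: [0.02, 1.18]

Iteration 1:
  c_1 = (0.020000 + 1.180000)/2 = 0.600000
  f(c_1) = f(0.600000) = 0.051188
  f(a) × f(c) < 0, new interval: [0.020000, 0.600000]
Iteration 2:
  c_2 = (0.020000 + 0.600000)/2 = 0.310000
  f(c_2) = f(0.310000) = -0.423447
  f(a) × f(c) ≥ 0, new interval: [0.310000, 0.600000]
Iteration 3:
  c_3 = (0.310000 + 0.600000)/2 = 0.455000
  f(c_3) = f(0.455000) = -0.179448
  f(a) × f(c) ≥ 0, new interval: [0.455000, 0.600000]
Iteration 4:
  c_4 = (0.455000 + 0.600000)/2 = 0.527500
  f(c_4) = f(0.527500) = -0.062578
  f(a) × f(c) ≥ 0, new interval: [0.527500, 0.600000]

After 4 iteration(s), the approximation is c_4 = 0.527500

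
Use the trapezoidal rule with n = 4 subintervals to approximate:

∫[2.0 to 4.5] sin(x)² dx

f(x) = sin(x)²
a = 2.0, b = 4.5, n = 4
h = (b - a)/n = 0.625000

Trapezoidal rule: (h/2)[f(x₀) + 2f(x₁) + 2f(x₂) + ... + f(xₙ)]

x_0 = 2.0000, f(x_0) = 0.826822, coefficient = 1
x_1 = 2.6250, f(x_1) = 0.243957, coefficient = 2
x_2 = 3.2500, f(x_2) = 0.011706, coefficient = 2
x_3 = 3.8750, f(x_3) = 0.448103, coefficient = 2
x_4 = 4.5000, f(x_4) = 0.955565, coefficient = 1

I ≈ (0.625000/2) × 3.189919 = 0.996850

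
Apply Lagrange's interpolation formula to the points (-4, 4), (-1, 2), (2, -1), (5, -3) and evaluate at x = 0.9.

Lagrange interpolation formula:
P(x) = Σ yᵢ × Lᵢ(x)
where Lᵢ(x) = Π_{j≠i} (x - xⱼ)/(xᵢ - xⱼ)

L_0(0.9) = (0.9 - (-1))/(-4 - (-1)) × (0.9 - 2)/(-4 - 2) × (0.9 - 5)/(-4 - 5) = -0.052895
L_1(0.9) = (0.9 - (-4))/(-1 - (-4)) × (0.9 - 2)/(-1 - 2) × (0.9 - 5)/(-1 - 5) = 0.409241
L_2(0.9) = (0.9 - (-4))/(2 - (-4)) × (0.9 - (-1))/(2 - (-1)) × (0.9 - 5)/(2 - 5) = 0.706870
L_3(0.9) = (0.9 - (-4))/(5 - (-4)) × (0.9 - (-1))/(5 - (-1)) × (0.9 - 2)/(5 - 2) = -0.063216

P(0.9) = 4×L_0(0.9) + 2×L_1(0.9) + (-1)×L_2(0.9) + (-3)×L_3(0.9)
P(0.9) = 0.089679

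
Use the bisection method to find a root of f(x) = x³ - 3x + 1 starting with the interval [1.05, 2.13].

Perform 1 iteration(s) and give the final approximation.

f(x) = x³ - 3x + 1
Initial interval: [1.05, 2.13]

Iteration 1:
  c_1 = (1.050000 + 2.130000)/2 = 1.590000
  f(c_1) = f(1.590000) = 0.249679
  f(a) × f(c) < 0, new interval: [1.050000, 1.590000]

After 1 iteration(s), the approximation is c_1 = 1.590000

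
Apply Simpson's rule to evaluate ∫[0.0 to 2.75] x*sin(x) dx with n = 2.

f(x) = x*sin(x)
a = 0.0, b = 2.75, n = 2
h = (b - a)/n = 1.375000

Simpson's rule: (h/3)[f(x₀) + 4f(x₁) + 2f(x₂) + ... + f(xₙ)]

x_0 = 0.0000, f(x_0) = 0.000000, coefficient = 1
x_1 = 1.3750, f(x_1) = 1.348728, coefficient = 4
x_2 = 2.7500, f(x_2) = 1.049568, coefficient = 1

I ≈ (1.375000/3) × 6.444480 = 2.953720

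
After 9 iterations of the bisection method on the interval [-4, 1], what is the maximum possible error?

Bisection error bound: |error| ≤ (b-a)/2^n
|error| ≤ (1 - (-4))/2^9 = 5/2^9
|error| ≤ 0.0097656250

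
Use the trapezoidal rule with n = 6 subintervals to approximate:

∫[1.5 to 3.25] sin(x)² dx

f(x) = sin(x)²
a = 1.5, b = 3.25, n = 6
h = (b - a)/n = 0.291667

Trapezoidal rule: (h/2)[f(x₀) + 2f(x₁) + 2f(x₂) + ... + f(xₙ)]

x_0 = 1.5000, f(x_0) = 0.994996, coefficient = 1
x_1 = 1.7917, f(x_1) = 0.952004, coefficient = 2
x_2 = 2.0833, f(x_2) = 0.759518, coefficient = 2
x_3 = 2.3750, f(x_3) = 0.481199, coefficient = 2
x_4 = 2.6667, f(x_4) = 0.209098, coefficient = 2
x_5 = 2.9583, f(x_5) = 0.033210, coefficient = 2
x_6 = 3.2500, f(x_6) = 0.011706, coefficient = 1

I ≈ (0.291667/2) × 5.876761 = 0.857028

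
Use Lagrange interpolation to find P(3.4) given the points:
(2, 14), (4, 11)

Lagrange interpolation formula:
P(x) = Σ yᵢ × Lᵢ(x)
where Lᵢ(x) = Π_{j≠i} (x - xⱼ)/(xᵢ - xⱼ)

L_0(3.4) = (3.4 - 4)/(2 - 4) = 0.300000
L_1(3.4) = (3.4 - 2)/(4 - 2) = 0.700000

P(3.4) = 14×L_0(3.4) + 11×L_1(3.4)
P(3.4) = 11.900000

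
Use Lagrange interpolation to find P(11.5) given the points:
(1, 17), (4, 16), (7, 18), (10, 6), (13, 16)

Lagrange interpolation formula:
P(x) = Σ yᵢ × Lᵢ(x)
where Lᵢ(x) = Π_{j≠i} (x - xⱼ)/(xᵢ - xⱼ)

L_0(11.5) = (11.5 - 4)/(1 - 4) × (11.5 - 7)/(1 - 7) × (11.5 - 10)/(1 - 10) × (11.5 - 13)/(1 - 13) = -0.039062
L_1(11.5) = (11.5 - 1)/(4 - 1) × (11.5 - 7)/(4 - 7) × (11.5 - 10)/(4 - 10) × (11.5 - 13)/(4 - 13) = 0.218750
L_2(11.5) = (11.5 - 1)/(7 - 1) × (11.5 - 4)/(7 - 4) × (11.5 - 10)/(7 - 10) × (11.5 - 13)/(7 - 13) = -0.546875
L_3(11.5) = (11.5 - 1)/(10 - 1) × (11.5 - 4)/(10 - 4) × (11.5 - 7)/(10 - 7) × (11.5 - 13)/(10 - 13) = 1.093750
L_4(11.5) = (11.5 - 1)/(13 - 1) × (11.5 - 4)/(13 - 4) × (11.5 - 7)/(13 - 7) × (11.5 - 10)/(13 - 10) = 0.273438

P(11.5) = 17×L_0(11.5) + 16×L_1(11.5) + 18×L_2(11.5) + 6×L_3(11.5) + 16×L_4(11.5)
P(11.5) = 3.929688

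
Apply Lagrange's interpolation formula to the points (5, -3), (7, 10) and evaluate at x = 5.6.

Lagrange interpolation formula:
P(x) = Σ yᵢ × Lᵢ(x)
where Lᵢ(x) = Π_{j≠i} (x - xⱼ)/(xᵢ - xⱼ)

L_0(5.6) = (5.6 - 7)/(5 - 7) = 0.700000
L_1(5.6) = (5.6 - 5)/(7 - 5) = 0.300000

P(5.6) = (-3)×L_0(5.6) + 10×L_1(5.6)
P(5.6) = 0.900000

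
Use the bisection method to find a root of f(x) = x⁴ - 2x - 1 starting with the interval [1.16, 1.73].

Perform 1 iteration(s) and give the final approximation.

f(x) = x⁴ - 2x - 1
Initial interval: [1.16, 1.73]

Iteration 1:
  c_1 = (1.160000 + 1.730000)/2 = 1.445000
  f(c_1) = f(1.445000) = 0.469848
  f(a) × f(c) < 0, new interval: [1.160000, 1.445000]

After 1 iteration(s), the approximation is c_1 = 1.445000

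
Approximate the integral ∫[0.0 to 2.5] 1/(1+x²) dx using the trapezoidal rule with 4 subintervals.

f(x) = 1/(1+x²)
a = 0.0, b = 2.5, n = 4
h = (b - a)/n = 0.625000

Trapezoidal rule: (h/2)[f(x₀) + 2f(x₁) + 2f(x₂) + ... + f(xₙ)]

x_0 = 0.0000, f(x_0) = 1.000000, coefficient = 1
x_1 = 0.6250, f(x_1) = 0.719101, coefficient = 2
x_2 = 1.2500, f(x_2) = 0.390244, coefficient = 2
x_3 = 1.8750, f(x_3) = 0.221453, coefficient = 2
x_4 = 2.5000, f(x_4) = 0.137931, coefficient = 1

I ≈ (0.625000/2) × 3.799528 = 1.187352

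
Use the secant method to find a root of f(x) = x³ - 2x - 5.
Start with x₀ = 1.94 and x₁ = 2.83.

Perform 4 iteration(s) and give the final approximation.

f(x) = x³ - 2x - 5
x₀ = 1.94, x₁ = 2.83

Secant formula: x_{n+1} = x_n - f(x_n)(x_n - x_{n-1})/(f(x_n) - f(x_{n-1}))

Iteration 1:
  f(1.940000) = -1.578616
  f(2.830000) = 12.005187
  x_2 = 2.830000 - 12.005187×(2.830000 - 1.940000)/(12.005187 - (-1.578616))
       = 2.043430
Iteration 2:
  f(2.830000) = 12.005187
  f(2.043430) = -0.554305
  x_3 = 2.043430 - (-0.554305)×(2.043430 - 2.830000)/(-0.554305 - 12.005187)
       = 2.078144
Iteration 3:
  f(2.043430) = -0.554305
  f(2.078144) = -0.181439
  x_4 = 2.078144 - (-0.181439)×(2.078144 - 2.043430)/(-0.181439 - (-0.554305))
       = 2.095037
Iteration 4:
  f(2.078144) = -0.181439
  f(2.095037) = 0.005419
  x_5 = 2.095037 - 0.005419×(2.095037 - 2.078144)/(0.005419 - (-0.181439))
       = 2.094547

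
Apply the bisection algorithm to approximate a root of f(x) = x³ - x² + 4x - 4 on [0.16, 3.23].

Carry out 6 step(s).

f(x) = x³ - x² + 4x - 4
Initial interval: [0.16, 3.23]

Iteration 1:
  c_1 = (0.160000 + 3.230000)/2 = 1.695000
  f(c_1) = f(1.695000) = 4.776752
  f(a) × f(c) < 0, new interval: [0.160000, 1.695000]
Iteration 2:
  c_2 = (0.160000 + 1.695000)/2 = 0.927500
  f(c_2) = f(0.927500) = -0.352369
  f(a) × f(c) ≥ 0, new interval: [0.927500, 1.695000]
Iteration 3:
  c_3 = (0.927500 + 1.695000)/2 = 1.311250
  f(c_3) = f(1.311250) = 1.780156
  f(a) × f(c) < 0, new interval: [0.927500, 1.311250]
Iteration 4:
  c_4 = (0.927500 + 1.311250)/2 = 1.119375
  f(c_4) = f(1.119375) = 0.627077
  f(a) × f(c) < 0, new interval: [0.927500, 1.119375]
Iteration 5:
  c_5 = (0.927500 + 1.119375)/2 = 1.023438
  f(c_5) = f(1.023438) = 0.118299
  f(a) × f(c) < 0, new interval: [0.927500, 1.023438]
Iteration 6:
  c_6 = (0.927500 + 1.023438)/2 = 0.975469
  f(c_6) = f(0.975469) = -0.121467
  f(a) × f(c) ≥ 0, new interval: [0.975469, 1.023438]

After 6 iteration(s), the approximation is c_6 = 0.975469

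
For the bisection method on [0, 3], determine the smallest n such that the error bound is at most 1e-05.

We need (b-a)/2^n ≤ 1e-05
(3 - 0)/2^n ≤ 1e-05
3/2^n ≤ 1e-05
2^n ≥ 300000
n ≥ log₂(300000) = 18.19
n ≥ 19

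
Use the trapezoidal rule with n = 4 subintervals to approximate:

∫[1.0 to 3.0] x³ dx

f(x) = x³
a = 1.0, b = 3.0, n = 4
h = (b - a)/n = 0.500000

Trapezoidal rule: (h/2)[f(x₀) + 2f(x₁) + 2f(x₂) + ... + f(xₙ)]

x_0 = 1.0000, f(x_0) = 1.000000, coefficient = 1
x_1 = 1.5000, f(x_1) = 3.375000, coefficient = 2
x_2 = 2.0000, f(x_2) = 8.000000, coefficient = 2
x_3 = 2.5000, f(x_3) = 15.625000, coefficient = 2
x_4 = 3.0000, f(x_4) = 27.000000, coefficient = 1

I ≈ (0.500000/2) × 82.000000 = 20.500000
Exact value: 20.000000
Error: 0.500000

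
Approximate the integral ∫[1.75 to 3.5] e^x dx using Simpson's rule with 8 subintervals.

f(x) = e^x
a = 1.75, b = 3.5, n = 8
h = (b - a)/n = 0.218750

Simpson's rule: (h/3)[f(x₀) + 4f(x₁) + 2f(x₂) + ... + f(xₙ)]

x_0 = 1.7500, f(x_0) = 5.754603, coefficient = 1
x_1 = 1.9688, f(x_1) = 7.161719, coefficient = 4
x_2 = 2.1875, f(x_2) = 8.912903, coefficient = 2
x_3 = 2.4062, f(x_3) = 11.092287, coefficient = 4
x_4 = 2.6250, f(x_4) = 13.804574, coefficient = 2
x_5 = 2.8438, f(x_5) = 17.180070, coefficient = 4
x_6 = 3.0625, f(x_6) = 21.380943, coefficient = 2
x_7 = 3.2812, f(x_7) = 26.609013, coefficient = 4
x_8 = 3.5000, f(x_8) = 33.115452, coefficient = 1

I ≈ (0.218750/3) × 375.239251 = 27.361195
Exact value: 27.360849
Error: 0.000346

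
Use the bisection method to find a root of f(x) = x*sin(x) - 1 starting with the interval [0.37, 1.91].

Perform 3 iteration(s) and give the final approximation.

f(x) = x*sin(x) - 1
Initial interval: [0.37, 1.91]

Iteration 1:
  c_1 = (0.370000 + 1.910000)/2 = 1.140000
  f(c_1) = f(1.140000) = 0.035842
  f(a) × f(c) < 0, new interval: [0.370000, 1.140000]
Iteration 2:
  c_2 = (0.370000 + 1.140000)/2 = 0.755000
  f(c_2) = f(0.755000) = -0.482607
  f(a) × f(c) ≥ 0, new interval: [0.755000, 1.140000]
Iteration 3:
  c_3 = (0.755000 + 1.140000)/2 = 0.947500
  f(c_3) = f(0.947500) = -0.230669
  f(a) × f(c) ≥ 0, new interval: [0.947500, 1.140000]

After 3 iteration(s), the approximation is c_3 = 0.947500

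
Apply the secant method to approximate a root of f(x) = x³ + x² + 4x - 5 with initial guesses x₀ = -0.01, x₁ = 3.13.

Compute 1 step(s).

f(x) = x³ + x² + 4x - 5
x₀ = -0.01, x₁ = 3.13

Secant formula: x_{n+1} = x_n - f(x_n)(x_n - x_{n-1})/(f(x_n) - f(x_{n-1}))

Iteration 1:
  f(-0.010000) = -5.039901
  f(3.130000) = 47.981197
  x_2 = 3.130000 - 47.981197×(3.130000 - (-0.010000))/(47.981197 - (-5.039901))
       = 0.288472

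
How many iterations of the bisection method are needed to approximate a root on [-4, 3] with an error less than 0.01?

We need (b-a)/2^n ≤ 0.01
(3 - (-4))/2^n ≤ 0.01
7/2^n ≤ 0.01
2^n ≥ 700
n ≥ log₂(700) = 9.45
n ≥ 10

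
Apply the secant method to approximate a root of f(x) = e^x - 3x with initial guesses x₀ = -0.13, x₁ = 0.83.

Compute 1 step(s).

f(x) = e^x - 3x
x₀ = -0.13, x₁ = 0.83

Secant formula: x_{n+1} = x_n - f(x_n)(x_n - x_{n-1})/(f(x_n) - f(x_{n-1}))

Iteration 1:
  f(-0.130000) = 1.268095
  f(0.830000) = -0.196681
  x_2 = 0.830000 - (-0.196681)×(0.830000 - (-0.130000))/(-0.196681 - 1.268095)
       = 0.701097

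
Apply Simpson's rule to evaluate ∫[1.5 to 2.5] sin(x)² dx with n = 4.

f(x) = sin(x)²
a = 1.5, b = 2.5, n = 4
h = (b - a)/n = 0.250000

Simpson's rule: (h/3)[f(x₀) + 4f(x₁) + 2f(x₂) + ... + f(xₙ)]

x_0 = 1.5000, f(x_0) = 0.994996, coefficient = 1
x_1 = 1.7500, f(x_1) = 0.968228, coefficient = 4
x_2 = 2.0000, f(x_2) = 0.826822, coefficient = 2
x_3 = 2.2500, f(x_3) = 0.605398, coefficient = 4
x_4 = 2.5000, f(x_4) = 0.358169, coefficient = 1

I ≈ (0.250000/3) × 9.301314 = 0.775109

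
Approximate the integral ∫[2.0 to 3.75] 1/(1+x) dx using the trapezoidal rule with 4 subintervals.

f(x) = 1/(1+x)
a = 2.0, b = 3.75, n = 4
h = (b - a)/n = 0.437500

Trapezoidal rule: (h/2)[f(x₀) + 2f(x₁) + 2f(x₂) + ... + f(xₙ)]

x_0 = 2.0000, f(x_0) = 0.333333, coefficient = 1
x_1 = 2.4375, f(x_1) = 0.290909, coefficient = 2
x_2 = 2.8750, f(x_2) = 0.258065, coefficient = 2
x_3 = 3.3125, f(x_3) = 0.231884, coefficient = 2
x_4 = 3.7500, f(x_4) = 0.210526, coefficient = 1

I ≈ (0.437500/2) × 2.105575 = 0.460595
Exact value: 0.459532
Error: 0.001062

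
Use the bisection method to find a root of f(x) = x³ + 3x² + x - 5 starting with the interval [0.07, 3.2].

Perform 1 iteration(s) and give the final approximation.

f(x) = x³ + 3x² + x - 5
Initial interval: [0.07, 3.2]

Iteration 1:
  c_1 = (0.070000 + 3.200000)/2 = 1.635000
  f(c_1) = f(1.635000) = 9.025398
  f(a) × f(c) < 0, new interval: [0.070000, 1.635000]

After 1 iteration(s), the approximation is c_1 = 1.635000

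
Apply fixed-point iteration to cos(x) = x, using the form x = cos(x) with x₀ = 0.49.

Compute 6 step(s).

Equation: cos(x) = x
Fixed-point form: x = cos(x)
x₀ = 0.49

x_1 = g(0.490000) = 0.882333
x_2 = g(0.882333) = 0.635351
x_3 = g(0.635351) = 0.804863
x_4 = g(0.804863) = 0.693210
x_5 = g(0.693210) = 0.769199
x_6 = g(0.769199) = 0.718468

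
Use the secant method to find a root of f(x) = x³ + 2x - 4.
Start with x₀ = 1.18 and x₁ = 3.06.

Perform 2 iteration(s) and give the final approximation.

f(x) = x³ + 2x - 4
x₀ = 1.18, x₁ = 3.06

Secant formula: x_{n+1} = x_n - f(x_n)(x_n - x_{n-1})/(f(x_n) - f(x_{n-1}))

Iteration 1:
  f(1.180000) = 0.003032
  f(3.060000) = 30.772616
  x_2 = 3.060000 - 30.772616×(3.060000 - 1.180000)/(30.772616 - 0.003032)
       = 1.179815
Iteration 2:
  f(3.060000) = 30.772616
  f(1.179815) = 0.001888
  x_3 = 1.179815 - 0.001888×(1.179815 - 3.060000)/(0.001888 - 30.772616)
       = 1.179699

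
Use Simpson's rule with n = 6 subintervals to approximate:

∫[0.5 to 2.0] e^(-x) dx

f(x) = e^(-x)
a = 0.5, b = 2.0, n = 6
h = (b - a)/n = 0.250000

Simpson's rule: (h/3)[f(x₀) + 4f(x₁) + 2f(x₂) + ... + f(xₙ)]

x_0 = 0.5000, f(x_0) = 0.606531, coefficient = 1
x_1 = 0.7500, f(x_1) = 0.472367, coefficient = 4
x_2 = 1.0000, f(x_2) = 0.367879, coefficient = 2
x_3 = 1.2500, f(x_3) = 0.286505, coefficient = 4
x_4 = 1.5000, f(x_4) = 0.223130, coefficient = 2
x_5 = 1.7500, f(x_5) = 0.173774, coefficient = 4
x_6 = 2.0000, f(x_6) = 0.135335, coefficient = 1

I ≈ (0.250000/3) × 5.654466 = 0.471206
Exact value: 0.471195
Error: 0.000010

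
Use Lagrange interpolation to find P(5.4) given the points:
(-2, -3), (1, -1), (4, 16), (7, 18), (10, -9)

Lagrange interpolation formula:
P(x) = Σ yᵢ × Lᵢ(x)
where Lᵢ(x) = Π_{j≠i} (x - xⱼ)/(xᵢ - xⱼ)

L_0(5.4) = (5.4 - 1)/(-2 - 1) × (5.4 - 4)/(-2 - 4) × (5.4 - 7)/(-2 - 7) × (5.4 - 10)/(-2 - 10) = 0.023322
L_1(5.4) = (5.4 - (-2))/(1 - (-2)) × (5.4 - 4)/(1 - 4) × (5.4 - 7)/(1 - 7) × (5.4 - 10)/(1 - 10) = -0.156892
L_2(5.4) = (5.4 - (-2))/(4 - (-2)) × (5.4 - 1)/(4 - 1) × (5.4 - 7)/(4 - 7) × (5.4 - 10)/(4 - 10) = 0.739635
L_3(5.4) = (5.4 - (-2))/(7 - (-2)) × (5.4 - 1)/(7 - 1) × (5.4 - 4)/(7 - 4) × (5.4 - 10)/(7 - 10) = 0.431453
L_4(5.4) = (5.4 - (-2))/(10 - (-2)) × (5.4 - 1)/(10 - 1) × (5.4 - 4)/(10 - 4) × (5.4 - 7)/(10 - 7) = -0.037518

P(5.4) = (-3)×L_0(5.4) + (-1)×L_1(5.4) + 16×L_2(5.4) + 18×L_3(5.4) + (-9)×L_4(5.4)
P(5.4) = 20.024902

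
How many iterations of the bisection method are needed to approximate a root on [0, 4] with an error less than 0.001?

We need (b-a)/2^n ≤ 0.001
(4 - 0)/2^n ≤ 0.001
4/2^n ≤ 0.001
2^n ≥ 4000
n ≥ log₂(4000) = 11.97
n ≥ 12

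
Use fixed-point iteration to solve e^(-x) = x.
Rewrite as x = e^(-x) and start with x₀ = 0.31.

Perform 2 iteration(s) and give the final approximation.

Equation: e^(-x) = x
Fixed-point form: x = e^(-x)
x₀ = 0.31

x_1 = g(0.310000) = 0.733447
x_2 = g(0.733447) = 0.480251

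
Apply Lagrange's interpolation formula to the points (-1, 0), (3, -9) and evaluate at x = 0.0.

Lagrange interpolation formula:
P(x) = Σ yᵢ × Lᵢ(x)
where Lᵢ(x) = Π_{j≠i} (x - xⱼ)/(xᵢ - xⱼ)

L_0(0.0) = (0.0 - 3)/(-1 - 3) = 0.750000
L_1(0.0) = (0.0 - (-1))/(3 - (-1)) = 0.250000

P(0.0) = 0×L_0(0.0) + (-9)×L_1(0.0)
P(0.0) = -2.250000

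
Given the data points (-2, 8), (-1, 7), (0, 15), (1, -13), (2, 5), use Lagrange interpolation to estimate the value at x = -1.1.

Lagrange interpolation formula:
P(x) = Σ yᵢ × Lᵢ(x)
where Lᵢ(x) = Π_{j≠i} (x - xⱼ)/(xᵢ - xⱼ)

L_0(-1.1) = (-1.1 - (-1))/(-2 - (-1)) × (-1.1 - 0)/(-2 - 0) × (-1.1 - 1)/(-2 - 1) × (-1.1 - 2)/(-2 - 2) = 0.029838
L_1(-1.1) = (-1.1 - (-2))/(-1 - (-2)) × (-1.1 - 0)/(-1 - 0) × (-1.1 - 1)/(-1 - 1) × (-1.1 - 2)/(-1 - 2) = 1.074150
L_2(-1.1) = (-1.1 - (-2))/(0 - (-2)) × (-1.1 - (-1))/(0 - (-1)) × (-1.1 - 1)/(0 - 1) × (-1.1 - 2)/(0 - 2) = -0.146475
L_3(-1.1) = (-1.1 - (-2))/(1 - (-2)) × (-1.1 - (-1))/(1 - (-1)) × (-1.1 - 0)/(1 - 0) × (-1.1 - 2)/(1 - 2) = 0.051150
L_4(-1.1) = (-1.1 - (-2))/(2 - (-2)) × (-1.1 - (-1))/(2 - (-1)) × (-1.1 - 0)/(2 - 0) × (-1.1 - 1)/(2 - 1) = -0.008663

P(-1.1) = 8×L_0(-1.1) + 7×L_1(-1.1) + 15×L_2(-1.1) + (-13)×L_3(-1.1) + 5×L_4(-1.1)
P(-1.1) = 4.852362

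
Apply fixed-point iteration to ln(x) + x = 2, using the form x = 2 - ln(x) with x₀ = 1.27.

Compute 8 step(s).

Equation: ln(x) + x = 2
Fixed-point form: x = 2 - ln(x)
x₀ = 1.27

x_1 = g(1.270000) = 1.760983
x_2 = g(1.760983) = 1.434128
x_3 = g(1.434128) = 1.639443
x_4 = g(1.639443) = 1.505643
x_5 = g(1.505643) = 1.590780
x_6 = g(1.590780) = 1.535776
x_7 = g(1.535776) = 1.570964
x_8 = g(1.570964) = 1.548310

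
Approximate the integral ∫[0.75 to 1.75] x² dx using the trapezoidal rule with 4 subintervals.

f(x) = x²
a = 0.75, b = 1.75, n = 4
h = (b - a)/n = 0.250000

Trapezoidal rule: (h/2)[f(x₀) + 2f(x₁) + 2f(x₂) + ... + f(xₙ)]

x_0 = 0.7500, f(x_0) = 0.562500, coefficient = 1
x_1 = 1.0000, f(x_1) = 1.000000, coefficient = 2
x_2 = 1.2500, f(x_2) = 1.562500, coefficient = 2
x_3 = 1.5000, f(x_3) = 2.250000, coefficient = 2
x_4 = 1.7500, f(x_4) = 3.062500, coefficient = 1

I ≈ (0.250000/2) × 13.250000 = 1.656250
Exact value: 1.645833
Error: 0.010417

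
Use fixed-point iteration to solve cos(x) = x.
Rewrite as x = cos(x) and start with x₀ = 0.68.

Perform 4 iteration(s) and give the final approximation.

Equation: cos(x) = x
Fixed-point form: x = cos(x)
x₀ = 0.68

x_1 = g(0.680000) = 0.777573
x_2 = g(0.777573) = 0.712618
x_3 = g(0.712618) = 0.756652
x_4 = g(0.756652) = 0.727138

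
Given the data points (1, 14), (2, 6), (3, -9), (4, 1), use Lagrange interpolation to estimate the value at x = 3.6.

Lagrange interpolation formula:
P(x) = Σ yᵢ × Lᵢ(x)
where Lᵢ(x) = Π_{j≠i} (x - xⱼ)/(xᵢ - xⱼ)

L_0(3.6) = (3.6 - 2)/(1 - 2) × (3.6 - 3)/(1 - 3) × (3.6 - 4)/(1 - 4) = 0.064000
L_1(3.6) = (3.6 - 1)/(2 - 1) × (3.6 - 3)/(2 - 3) × (3.6 - 4)/(2 - 4) = -0.312000
L_2(3.6) = (3.6 - 1)/(3 - 1) × (3.6 - 2)/(3 - 2) × (3.6 - 4)/(3 - 4) = 0.832000
L_3(3.6) = (3.6 - 1)/(4 - 1) × (3.6 - 2)/(4 - 2) × (3.6 - 3)/(4 - 3) = 0.416000

P(3.6) = 14×L_0(3.6) + 6×L_1(3.6) + (-9)×L_2(3.6) + 1×L_3(3.6)
P(3.6) = -8.048000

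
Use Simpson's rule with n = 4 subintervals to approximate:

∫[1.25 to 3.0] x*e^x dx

f(x) = x*e^x
a = 1.25, b = 3.0, n = 4
h = (b - a)/n = 0.437500

Simpson's rule: (h/3)[f(x₀) + 4f(x₁) + 2f(x₂) + ... + f(xₙ)]

x_0 = 1.2500, f(x_0) = 4.362929, coefficient = 1
x_1 = 1.6875, f(x_1) = 9.122539, coefficient = 4
x_2 = 2.1250, f(x_2) = 17.792407, coefficient = 2
x_3 = 2.5625, f(x_3) = 33.231006, coefficient = 4
x_4 = 3.0000, f(x_4) = 60.256611, coefficient = 1

I ≈ (0.437500/3) × 269.618532 = 39.319369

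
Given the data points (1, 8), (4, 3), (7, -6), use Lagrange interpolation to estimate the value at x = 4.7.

Lagrange interpolation formula:
P(x) = Σ yᵢ × Lᵢ(x)
where Lᵢ(x) = Π_{j≠i} (x - xⱼ)/(xᵢ - xⱼ)

L_0(4.7) = (4.7 - 4)/(1 - 4) × (4.7 - 7)/(1 - 7) = -0.089444
L_1(4.7) = (4.7 - 1)/(4 - 1) × (4.7 - 7)/(4 - 7) = 0.945556
L_2(4.7) = (4.7 - 1)/(7 - 1) × (4.7 - 4)/(7 - 4) = 0.143889

P(4.7) = 8×L_0(4.7) + 3×L_1(4.7) + (-6)×L_2(4.7)
P(4.7) = 1.257778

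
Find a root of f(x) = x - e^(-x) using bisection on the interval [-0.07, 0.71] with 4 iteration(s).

f(x) = x - e^(-x)
Initial interval: [-0.07, 0.71]

Iteration 1:
  c_1 = (-0.070000 + 0.710000)/2 = 0.320000
  f(c_1) = f(0.320000) = -0.406149
  f(a) × f(c) ≥ 0, new interval: [0.320000, 0.710000]
Iteration 2:
  c_2 = (0.320000 + 0.710000)/2 = 0.515000
  f(c_2) = f(0.515000) = -0.082501
  f(a) × f(c) ≥ 0, new interval: [0.515000, 0.710000]
Iteration 3:
  c_3 = (0.515000 + 0.710000)/2 = 0.612500
  f(c_3) = f(0.612500) = 0.070506
  f(a) × f(c) < 0, new interval: [0.515000, 0.612500]
Iteration 4:
  c_4 = (0.515000 + 0.612500)/2 = 0.563750
  f(c_4) = f(0.563750) = -0.005321
  f(a) × f(c) ≥ 0, new interval: [0.563750, 0.612500]

After 4 iteration(s), the approximation is c_4 = 0.563750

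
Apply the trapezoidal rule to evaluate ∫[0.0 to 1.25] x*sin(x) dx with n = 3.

f(x) = x*sin(x)
a = 0.0, b = 1.25, n = 3
h = (b - a)/n = 0.416667

Trapezoidal rule: (h/2)[f(x₀) + 2f(x₁) + 2f(x₂) + ... + f(xₙ)]

x_0 = 0.0000, f(x_0) = 0.000000, coefficient = 1
x_1 = 0.4167, f(x_1) = 0.168631, coefficient = 2
x_2 = 0.8333, f(x_2) = 0.616814, coefficient = 2
x_3 = 1.2500, f(x_3) = 1.186231, coefficient = 1

I ≈ (0.416667/2) × 2.757121 = 0.574400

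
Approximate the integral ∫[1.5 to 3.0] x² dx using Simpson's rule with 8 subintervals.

f(x) = x²
a = 1.5, b = 3.0, n = 8
h = (b - a)/n = 0.187500

Simpson's rule: (h/3)[f(x₀) + 4f(x₁) + 2f(x₂) + ... + f(xₙ)]

x_0 = 1.5000, f(x_0) = 2.250000, coefficient = 1
x_1 = 1.6875, f(x_1) = 2.847656, coefficient = 4
x_2 = 1.8750, f(x_2) = 3.515625, coefficient = 2
x_3 = 2.0625, f(x_3) = 4.253906, coefficient = 4
x_4 = 2.2500, f(x_4) = 5.062500, coefficient = 2
x_5 = 2.4375, f(x_5) = 5.941406, coefficient = 4
x_6 = 2.6250, f(x_6) = 6.890625, coefficient = 2
x_7 = 2.8125, f(x_7) = 7.910156, coefficient = 4
x_8 = 3.0000, f(x_8) = 9.000000, coefficient = 1

I ≈ (0.187500/3) × 126.000000 = 7.875000
Exact value: 7.875000
Error: 0.000000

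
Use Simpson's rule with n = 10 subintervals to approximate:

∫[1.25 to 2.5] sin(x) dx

f(x) = sin(x)
a = 1.25, b = 2.5, n = 10
h = (b - a)/n = 0.125000

Simpson's rule: (h/3)[f(x₀) + 4f(x₁) + 2f(x₂) + ... + f(xₙ)]

x_0 = 1.2500, f(x_0) = 0.948985, coefficient = 1
x_1 = 1.3750, f(x_1) = 0.980893, coefficient = 4
x_2 = 1.5000, f(x_2) = 0.997495, coefficient = 2
x_3 = 1.6250, f(x_3) = 0.998531, coefficient = 4
x_4 = 1.7500, f(x_4) = 0.983986, coefficient = 2
x_5 = 1.8750, f(x_5) = 0.954086, coefficient = 4
x_6 = 2.0000, f(x_6) = 0.909297, coefficient = 2
x_7 = 2.1250, f(x_7) = 0.850320, coefficient = 4
x_8 = 2.2500, f(x_8) = 0.778073, coefficient = 2
x_9 = 2.3750, f(x_9) = 0.693685, coefficient = 4
x_10 = 2.5000, f(x_10) = 0.598472, coefficient = 1

I ≈ (0.125000/3) × 26.795220 = 1.116467
Exact value: 1.116466
Error: 0.000002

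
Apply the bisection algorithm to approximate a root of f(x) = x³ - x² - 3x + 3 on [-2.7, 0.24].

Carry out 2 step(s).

f(x) = x³ - x² - 3x + 3
Initial interval: [-2.7, 0.24]

Iteration 1:
  c_1 = (-2.700000 + 0.240000)/2 = -1.230000
  f(c_1) = f(-1.230000) = 3.316233
  f(a) × f(c) < 0, new interval: [-2.700000, -1.230000]
Iteration 2:
  c_2 = (-2.700000 + (-1.230000))/2 = -1.965000
  f(c_2) = f(-1.965000) = -2.553532
  f(a) × f(c) ≥ 0, new interval: [-1.965000, -1.230000]

After 2 iteration(s), the approximation is c_2 = -1.965000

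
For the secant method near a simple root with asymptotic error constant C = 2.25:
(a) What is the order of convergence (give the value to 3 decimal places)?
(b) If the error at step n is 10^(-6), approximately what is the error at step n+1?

(a) Secant method has superlinear convergence with order φ = (1+√5)/2 ≈ 1.618.
    This means |e_{n+1}| ≈ C|e_n|^1.618.

(b) With |e_n| = 10^(-6) and C = 2.25:
    |e_{n+1}| ≈ 2.25 × (10^(-6))^1.618 = 2.25 × 10^(-9.71)

(a) ≈ 1.618 (golden ratio); (b) |e_{n+1}| ≈ 4.405e-10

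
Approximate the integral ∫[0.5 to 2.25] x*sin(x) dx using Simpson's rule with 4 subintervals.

f(x) = x*sin(x)
a = 0.5, b = 2.25, n = 4
h = (b - a)/n = 0.437500

Simpson's rule: (h/3)[f(x₀) + 4f(x₁) + 2f(x₂) + ... + f(xₙ)]

x_0 = 0.5000, f(x_0) = 0.239713, coefficient = 1
x_1 = 0.9375, f(x_1) = 0.755701, coefficient = 4
x_2 = 1.3750, f(x_2) = 1.348728, coefficient = 2
x_3 = 1.8125, f(x_3) = 1.759814, coefficient = 4
x_4 = 2.2500, f(x_4) = 1.750665, coefficient = 1

I ≈ (0.437500/3) × 14.749892 = 2.151026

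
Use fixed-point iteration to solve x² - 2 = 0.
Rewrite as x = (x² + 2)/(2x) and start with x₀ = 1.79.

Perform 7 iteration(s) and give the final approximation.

Equation: x² - 2 = 0
Fixed-point form: x = (x² + 2)/(2x)
x₀ = 1.79

x_1 = g(1.790000) = 1.453659
x_2 = g(1.453659) = 1.414749
x_3 = g(1.414749) = 1.414214
x_4 = g(1.414214) = 1.414214
x_5 = g(1.414214) = 1.414214
x_6 = g(1.414214) = 1.414214
x_7 = g(1.414214) = 1.414214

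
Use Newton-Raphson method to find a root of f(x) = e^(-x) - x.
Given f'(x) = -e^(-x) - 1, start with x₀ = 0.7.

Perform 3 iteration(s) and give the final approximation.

f(x) = e^(-x) - x
f'(x) = -e^(-x) - 1
x₀ = 0.7

Newton-Raphson formula: x_{n+1} = x_n - f(x_n)/f'(x_n)

Iteration 1:
  f(0.700000) = -0.203415
  f'(0.700000) = -1.496585
  x_1 = 0.700000 - (-0.203415)/(-1.496585) = 0.564081
Iteration 2:
  f(0.564081) = 0.004802
  f'(0.564081) = -1.568883
  x_2 = 0.564081 - 0.004802/(-1.568883) = 0.567142
Iteration 3:
  f(0.567142) = 0.000003
  f'(0.567142) = -1.567144
  x_3 = 0.567142 - 0.000003/(-1.567144) = 0.567143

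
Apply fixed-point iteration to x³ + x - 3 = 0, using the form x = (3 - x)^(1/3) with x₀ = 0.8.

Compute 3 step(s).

Equation: x³ + x - 3 = 0
Fixed-point form: x = (3 - x)^(1/3)
x₀ = 0.8

x_1 = g(0.800000) = 1.300591
x_2 = g(1.300591) = 1.193345
x_3 = g(1.193345) = 1.217938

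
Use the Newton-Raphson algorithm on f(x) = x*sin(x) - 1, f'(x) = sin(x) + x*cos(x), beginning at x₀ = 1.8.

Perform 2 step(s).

f(x) = x*sin(x) - 1
f'(x) = sin(x) + x*cos(x)
x₀ = 1.8

Newton-Raphson formula: x_{n+1} = x_n - f(x_n)/f'(x_n)

Iteration 1:
  f(1.800000) = 0.752926
  f'(1.800000) = 0.564884
  x_1 = 1.800000 - 0.752926/0.564884 = 0.467114
Iteration 2:
  f(0.467114) = -0.789653
  f'(0.467114) = 0.867384
  x_2 = 0.467114 - (-0.789653)/0.867384 = 1.377499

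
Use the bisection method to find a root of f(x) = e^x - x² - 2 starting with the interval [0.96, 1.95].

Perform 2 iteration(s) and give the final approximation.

f(x) = e^x - x² - 2
Initial interval: [0.96, 1.95]

Iteration 1:
  c_1 = (0.960000 + 1.950000)/2 = 1.455000
  f(c_1) = f(1.455000) = 0.167458
  f(a) × f(c) < 0, new interval: [0.960000, 1.455000]
Iteration 2:
  c_2 = (0.960000 + 1.455000)/2 = 1.207500
  f(c_2) = f(1.207500) = -0.112945
  f(a) × f(c) ≥ 0, new interval: [1.207500, 1.455000]

After 2 iteration(s), the approximation is c_2 = 1.207500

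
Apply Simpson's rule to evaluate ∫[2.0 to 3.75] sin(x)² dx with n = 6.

f(x) = sin(x)²
a = 2.0, b = 3.75, n = 6
h = (b - a)/n = 0.291667

Simpson's rule: (h/3)[f(x₀) + 4f(x₁) + 2f(x₂) + ... + f(xₙ)]

x_0 = 2.0000, f(x_0) = 0.826822, coefficient = 1
x_1 = 2.2917, f(x_1) = 0.564349, coefficient = 4
x_2 = 2.5833, f(x_2) = 0.280593, coefficient = 2
x_3 = 2.8750, f(x_3) = 0.069404, coefficient = 4
x_4 = 3.1667, f(x_4) = 0.000629, coefficient = 2
x_5 = 3.4583, f(x_5) = 0.097014, coefficient = 4
x_6 = 3.7500, f(x_6) = 0.326682, coefficient = 1

I ≈ (0.291667/3) × 4.639015 = 0.451015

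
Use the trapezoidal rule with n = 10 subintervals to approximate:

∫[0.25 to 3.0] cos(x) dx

f(x) = cos(x)
a = 0.25, b = 3.0, n = 10
h = (b - a)/n = 0.275000

Trapezoidal rule: (h/2)[f(x₀) + 2f(x₁) + 2f(x₂) + ... + f(xₙ)]

x_0 = 0.2500, f(x_0) = 0.968912, coefficient = 1
x_1 = 0.5250, f(x_1) = 0.865324, coefficient = 2
x_2 = 0.8000, f(x_2) = 0.696707, coefficient = 2
x_3 = 1.0750, f(x_3) = 0.475732, coefficient = 2
x_4 = 1.3500, f(x_4) = 0.219007, coefficient = 2
x_5 = 1.6250, f(x_5) = -0.054177, coefficient = 2
x_6 = 1.9000, f(x_6) = -0.323290, coefficient = 2
x_7 = 2.1750, f(x_7) = -0.568107, coefficient = 2
x_8 = 2.4500, f(x_8) = -0.770231, coefficient = 2
x_9 = 2.7250, f(x_9) = -0.914473, coefficient = 2
x_10 = 3.0000, f(x_10) = -0.989992, coefficient = 1

I ≈ (0.275000/2) × -0.768097 = -0.105613
Exact value: -0.106284
Error: 0.000671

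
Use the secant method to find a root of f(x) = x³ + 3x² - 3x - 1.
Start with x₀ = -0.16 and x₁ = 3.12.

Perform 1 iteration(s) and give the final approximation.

f(x) = x³ + 3x² - 3x - 1
x₀ = -0.16, x₁ = 3.12

Secant formula: x_{n+1} = x_n - f(x_n)(x_n - x_{n-1})/(f(x_n) - f(x_{n-1}))

Iteration 1:
  f(-0.160000) = -0.447296
  f(3.120000) = 49.214528
  x_2 = 3.120000 - 49.214528×(3.120000 - (-0.160000))/(49.214528 - (-0.447296))
       = -0.130458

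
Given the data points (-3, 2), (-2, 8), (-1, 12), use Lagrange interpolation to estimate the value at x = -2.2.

Lagrange interpolation formula:
P(x) = Σ yᵢ × Lᵢ(x)
where Lᵢ(x) = Π_{j≠i} (x - xⱼ)/(xᵢ - xⱼ)

L_0(-2.2) = (-2.2 - (-2))/(-3 - (-2)) × (-2.2 - (-1))/(-3 - (-1)) = 0.120000
L_1(-2.2) = (-2.2 - (-3))/(-2 - (-3)) × (-2.2 - (-1))/(-2 - (-1)) = 0.960000
L_2(-2.2) = (-2.2 - (-3))/(-1 - (-3)) × (-2.2 - (-2))/(-1 - (-2)) = -0.080000

P(-2.2) = 2×L_0(-2.2) + 8×L_1(-2.2) + 12×L_2(-2.2)
P(-2.2) = 6.960000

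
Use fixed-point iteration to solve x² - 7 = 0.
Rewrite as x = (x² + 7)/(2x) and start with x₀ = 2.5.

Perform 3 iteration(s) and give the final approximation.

Equation: x² - 7 = 0
Fixed-point form: x = (x² + 7)/(2x)
x₀ = 2.5

x_1 = g(2.500000) = 2.650000
x_2 = g(2.650000) = 2.645755
x_3 = g(2.645755) = 2.645751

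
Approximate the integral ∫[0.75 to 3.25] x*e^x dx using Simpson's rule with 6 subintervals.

f(x) = x*e^x
a = 0.75, b = 3.25, n = 6
h = (b - a)/n = 0.416667

Simpson's rule: (h/3)[f(x₀) + 4f(x₁) + 2f(x₂) + ... + f(xₙ)]

x_0 = 0.7500, f(x_0) = 1.587750, coefficient = 1
x_1 = 1.1667, f(x_1) = 3.746482, coefficient = 4
x_2 = 1.5833, f(x_2) = 7.712679, coefficient = 2
x_3 = 2.0000, f(x_3) = 14.778112, coefficient = 4
x_4 = 2.4167, f(x_4) = 27.087053, coefficient = 2
x_5 = 2.8333, f(x_5) = 48.172446, coefficient = 4
x_6 = 3.2500, f(x_6) = 83.818605, coefficient = 1

I ≈ (0.416667/3) × 421.793983 = 58.582498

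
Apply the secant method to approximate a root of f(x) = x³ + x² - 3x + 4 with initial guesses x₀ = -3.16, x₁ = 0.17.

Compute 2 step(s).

f(x) = x³ + x² - 3x + 4
x₀ = -3.16, x₁ = 0.17

Secant formula: x_{n+1} = x_n - f(x_n)(x_n - x_{n-1})/(f(x_n) - f(x_{n-1}))

Iteration 1:
  f(-3.160000) = -8.088896
  f(0.170000) = 3.523813
  x_2 = 0.170000 - 3.523813×(0.170000 - (-3.160000))/(3.523813 - (-8.088896))
       = -0.840470
Iteration 2:
  f(0.170000) = 3.523813
  f(-0.840470) = 6.634101
  x_3 = -0.840470 - 6.634101×(-0.840470 - 0.170000)/(6.634101 - 3.523813)
       = 1.314816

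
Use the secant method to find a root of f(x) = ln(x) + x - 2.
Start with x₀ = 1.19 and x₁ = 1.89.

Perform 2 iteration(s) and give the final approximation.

f(x) = ln(x) + x - 2
x₀ = 1.19, x₁ = 1.89

Secant formula: x_{n+1} = x_n - f(x_n)(x_n - x_{n-1})/(f(x_n) - f(x_{n-1}))

Iteration 1:
  f(1.190000) = -0.636047
  f(1.890000) = 0.526577
  x_2 = 1.890000 - 0.526577×(1.890000 - 1.190000)/(0.526577 - (-0.636047))
       = 1.572955
Iteration 2:
  f(1.890000) = 0.526577
  f(1.572955) = 0.025911
  x_3 = 1.572955 - 0.025911×(1.572955 - 1.890000)/(0.025911 - 0.526577)
       = 1.556547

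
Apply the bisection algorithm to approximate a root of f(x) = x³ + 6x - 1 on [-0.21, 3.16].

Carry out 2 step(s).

f(x) = x³ + 6x - 1
Initial interval: [-0.21, 3.16]

Iteration 1:
  c_1 = (-0.210000 + 3.160000)/2 = 1.475000
  f(c_1) = f(1.475000) = 11.059047
  f(a) × f(c) < 0, new interval: [-0.210000, 1.475000]
Iteration 2:
  c_2 = (-0.210000 + 1.475000)/2 = 0.632500
  f(c_2) = f(0.632500) = 3.048036
  f(a) × f(c) < 0, new interval: [-0.210000, 0.632500]

After 2 iteration(s), the approximation is c_2 = 0.632500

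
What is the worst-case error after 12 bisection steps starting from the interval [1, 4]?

Bisection error bound: |error| ≤ (b-a)/2^n
|error| ≤ (4 - 1)/2^12 = 3/2^12
|error| ≤ 0.0007324219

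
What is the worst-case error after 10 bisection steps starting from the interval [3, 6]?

Bisection error bound: |error| ≤ (b-a)/2^n
|error| ≤ (6 - 3)/2^10 = 3/2^10
|error| ≤ 0.0029296875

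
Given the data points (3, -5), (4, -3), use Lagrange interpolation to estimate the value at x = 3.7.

Lagrange interpolation formula:
P(x) = Σ yᵢ × Lᵢ(x)
where Lᵢ(x) = Π_{j≠i} (x - xⱼ)/(xᵢ - xⱼ)

L_0(3.7) = (3.7 - 4)/(3 - 4) = 0.300000
L_1(3.7) = (3.7 - 3)/(4 - 3) = 0.700000

P(3.7) = (-5)×L_0(3.7) + (-3)×L_1(3.7)
P(3.7) = -3.600000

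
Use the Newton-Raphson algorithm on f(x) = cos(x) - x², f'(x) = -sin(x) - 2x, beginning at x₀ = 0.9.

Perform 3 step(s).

f(x) = cos(x) - x²
f'(x) = -sin(x) - 2x
x₀ = 0.9

Newton-Raphson formula: x_{n+1} = x_n - f(x_n)/f'(x_n)

Iteration 1:
  f(0.900000) = -0.188390
  f'(0.900000) = -2.583327
  x_1 = 0.900000 - (-0.188390)/(-2.583327) = 0.827075
Iteration 2:
  f(0.827075) = -0.007021
  f'(0.827075) = -2.390103
  x_2 = 0.827075 - (-0.007021)/(-2.390103) = 0.824137
Iteration 3:
  f(0.824137) = -0.000012
  f'(0.824137) = -2.382236
  x_3 = 0.824137 - (-0.000012)/(-2.382236) = 0.824132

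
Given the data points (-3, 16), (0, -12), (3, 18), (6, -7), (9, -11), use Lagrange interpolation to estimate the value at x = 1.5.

Lagrange interpolation formula:
P(x) = Σ yᵢ × Lᵢ(x)
where Lᵢ(x) = Π_{j≠i} (x - xⱼ)/(xᵢ - xⱼ)

L_0(1.5) = (1.5 - 0)/(-3 - 0) × (1.5 - 3)/(-3 - 3) × (1.5 - 6)/(-3 - 6) × (1.5 - 9)/(-3 - 9) = -0.039062
L_1(1.5) = (1.5 - (-3))/(0 - (-3)) × (1.5 - 3)/(0 - 3) × (1.5 - 6)/(0 - 6) × (1.5 - 9)/(0 - 9) = 0.468750
L_2(1.5) = (1.5 - (-3))/(3 - (-3)) × (1.5 - 0)/(3 - 0) × (1.5 - 6)/(3 - 6) × (1.5 - 9)/(3 - 9) = 0.703125
L_3(1.5) = (1.5 - (-3))/(6 - (-3)) × (1.5 - 0)/(6 - 0) × (1.5 - 3)/(6 - 3) × (1.5 - 9)/(6 - 9) = -0.156250
L_4(1.5) = (1.5 - (-3))/(9 - (-3)) × (1.5 - 0)/(9 - 0) × (1.5 - 3)/(9 - 3) × (1.5 - 6)/(9 - 6) = 0.023438

P(1.5) = 16×L_0(1.5) + (-12)×L_1(1.5) + 18×L_2(1.5) + (-7)×L_3(1.5) + (-11)×L_4(1.5)
P(1.5) = 7.242188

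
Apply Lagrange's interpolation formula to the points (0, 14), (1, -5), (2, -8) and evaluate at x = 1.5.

Lagrange interpolation formula:
P(x) = Σ yᵢ × Lᵢ(x)
where Lᵢ(x) = Π_{j≠i} (x - xⱼ)/(xᵢ - xⱼ)

L_0(1.5) = (1.5 - 1)/(0 - 1) × (1.5 - 2)/(0 - 2) = -0.125000
L_1(1.5) = (1.5 - 0)/(1 - 0) × (1.5 - 2)/(1 - 2) = 0.750000
L_2(1.5) = (1.5 - 0)/(2 - 0) × (1.5 - 1)/(2 - 1) = 0.375000

P(1.5) = 14×L_0(1.5) + (-5)×L_1(1.5) + (-8)×L_2(1.5)
P(1.5) = -8.500000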